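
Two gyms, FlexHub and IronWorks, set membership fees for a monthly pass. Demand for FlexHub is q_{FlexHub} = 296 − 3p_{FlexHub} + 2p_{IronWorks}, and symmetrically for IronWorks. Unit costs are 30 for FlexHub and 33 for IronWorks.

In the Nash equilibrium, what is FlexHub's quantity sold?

201.1875

FlexHub's profit: π = (p_{FlexHub} − 30)(296 − 3p_{FlexHub} + 2p_{IronWorks}).
∂π/∂p_{FlexHub} = 386 − 6p_{FlexHub} + 2p_{IronWorks} = 0 ⇒ p_{FlexHub} = 193/3 + (1/3)p_{IronWorks}.
Similarly p_{IronWorks} = 395/6 + (1/3)p_{FlexHub}.
Substituting the second reaction function into the first: p_{FlexHub} = 193/3 + (1/3)(395/6 + (1/3)p_{FlexHub}), which gives (8/9)p_{FlexHub} = 1553/18 ⇒ p_{FlexHub} = 97.0625.
Then p_{IronWorks} = 395/6 + (1/3)·97.0625 = 98.1875.
q_{FlexHub} = 296 − 3·97.0625 + 2·98.1875 = 201.1875.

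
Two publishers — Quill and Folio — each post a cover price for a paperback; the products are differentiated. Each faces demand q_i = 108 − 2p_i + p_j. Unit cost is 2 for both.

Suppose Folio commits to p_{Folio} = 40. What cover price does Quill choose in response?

38

Quill's profit: π = (p_{Quill} − 2)(108 − 2p_{Quill} + p_{Folio}).
∂π/∂p_{Quill} = 112 − 4p_{Quill} + p_{Folio} = 0 ⇒ p_{Quill} = 28 + 0.25p_{Folio}.
At p_{Folio} = 40: p_{Quill} = 28 + 0.25·40 = 38.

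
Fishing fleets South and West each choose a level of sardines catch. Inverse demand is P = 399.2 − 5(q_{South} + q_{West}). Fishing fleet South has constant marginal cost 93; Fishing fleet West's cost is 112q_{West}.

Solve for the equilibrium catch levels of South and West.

21.68, 17.88

Fishing fleet South's profit: π = q_{South}(399.2 − 5(q_{South} + q_{West})) − 93q_{South}.
∂π/∂q_{South} = 306.2 − 10q_{South} − 5q_{West} = 0, so q_{South} = 30.62 − 0.5q_{West}.
By the same steps for West: q_{West} = 28.72 − 0.5q_{South}.
Solving the two reaction functions simultaneously: (1 − (−0.5)(−0.5))q_{South} = 30.62 − 0.5·28.72, so 0.75q_{South} = 16.26 and q_{South} = 21.68.
Then q_{West} = 28.72 − 0.5·21.68 = 17.88.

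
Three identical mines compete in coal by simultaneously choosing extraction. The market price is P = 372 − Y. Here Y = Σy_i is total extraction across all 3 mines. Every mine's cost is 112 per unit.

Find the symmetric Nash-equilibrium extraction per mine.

65

A representative mine's profit is π_i = y_i(372 − Y) − 112y_i, with Y = y_i + Σ_{j≠i} y_j.
First-order condition: 260 − 2y_i − Σ_{j≠i} y_j = 0.
In a symmetric equilibrium every mine chooses the same y, so Σ_{j≠i} y_j = 2y. The condition becomes 260 − 4y = 0, giving y = 260/4 = 65.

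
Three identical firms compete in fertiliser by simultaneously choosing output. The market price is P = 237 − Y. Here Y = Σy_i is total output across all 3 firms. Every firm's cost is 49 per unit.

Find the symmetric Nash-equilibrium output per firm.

A representative firm's profit is π_i = y_i(237 − Y) − 49y_i, with Y = y_i + Σ_{j≠i} y_j.
First-order condition: 188 − 2y_i − Σ_{j≠i} y_j = 0.
Imposing symmetry (y_j = y for all j) turns Σ_{j≠i} y_j into 2y, so 188 = 4y and y = 47.

47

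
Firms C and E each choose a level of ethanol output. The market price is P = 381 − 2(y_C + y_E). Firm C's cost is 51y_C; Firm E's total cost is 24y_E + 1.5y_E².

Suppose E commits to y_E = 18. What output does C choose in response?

Firm C's profit: π = y_C(381 − 2(y_C + y_E)) − 51y_C.
∂π/∂y_C = 330 − 4y_C − 2y_E = 0, so y_C = 82.5 − 0.5y_E.
At y_E = 18: y_C = 82.5 − 0.5·18 = 73.5.

73.5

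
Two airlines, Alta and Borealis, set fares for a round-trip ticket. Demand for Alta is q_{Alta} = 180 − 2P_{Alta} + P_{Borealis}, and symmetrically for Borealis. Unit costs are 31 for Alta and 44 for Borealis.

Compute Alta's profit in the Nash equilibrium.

Alta's profit: π = (P_{Alta} − 31)(180 − 2P_{Alta} + P_{Borealis}).
∂π/∂P_{Alta} = 242 − 4P_{Alta} + P_{Borealis} = 0 ⇒ P_{Alta} = 60.5 + 0.25P_{Borealis}.
Similarly P_{Borealis} = 67 + 0.25P_{Alta}.
Plugging P_{Borealis} into Alta's best response: P_{Alta} = 60.5 + 0.25(67 + 0.25P_{Alta}) ⇒ 0.9375P_{Alta} = 77.25, so P_{Alta} = 82.4.
Then P_{Borealis} = 67 + 0.25·82.4 = 87.6.
q_{Alta} = 180 − 2·82.4 + 87.6 = 102.8.
Profit = (82.4 − 31)·102.8 = 5283.92.

5283.92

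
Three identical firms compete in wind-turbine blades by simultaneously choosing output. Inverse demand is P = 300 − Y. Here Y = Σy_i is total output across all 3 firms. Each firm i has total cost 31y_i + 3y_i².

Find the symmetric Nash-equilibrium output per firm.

A representative firm's profit is π_i = y_i(300 − Y) − 31y_i − 3y_i², with Y = y_i + Σ_{j≠i} y_j.
First-order condition: 269 − 8y_i − Σ_{j≠i} y_j = 0.
In a symmetric equilibrium every firm chooses the same y, so Σ_{j≠i} y_j = 2y. The condition becomes 269 − 10y = 0, giving y = 269/10 = 26.9.

26.9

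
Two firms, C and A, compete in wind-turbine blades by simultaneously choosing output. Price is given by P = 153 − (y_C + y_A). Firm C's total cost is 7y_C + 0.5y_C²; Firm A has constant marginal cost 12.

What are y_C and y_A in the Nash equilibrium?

Firm C's profit: π = y_C(153 − (y_C + y_A)) − 7y_C − 0.5y_C².
∂π/∂y_C = 146 − 3y_C − y_A = 0, so y_C = 146/3 − (1/3)y_A.
For A: ∂π/∂y_A = 141 − 2y_A − y_C = 0 ⇒ y_A = 70.5 − 0.5y_C.
Plugging y_A into C's best response: y_C = 146/3 − (1/3)(70.5 − 0.5y_C) ⇒ (5/6)y_C = 151/6, so y_C = 30.2.
Then y_A = 70.5 − 0.5·30.2 = 55.4.

30.2, 55.4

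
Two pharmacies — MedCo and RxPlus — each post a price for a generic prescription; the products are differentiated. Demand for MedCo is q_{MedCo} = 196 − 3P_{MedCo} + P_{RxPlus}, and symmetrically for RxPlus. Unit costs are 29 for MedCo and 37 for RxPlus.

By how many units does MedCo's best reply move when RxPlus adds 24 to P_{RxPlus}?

4

MedCo's profit: π = (P_{MedCo} − 29)(196 − 3P_{MedCo} + P_{RxPlus}).
∂π/∂P_{MedCo} = 283 − 6P_{MedCo} + P_{RxPlus} = 0 ⇒ P_{MedCo} = 283/6 + (1/6)P_{RxPlus}.
The reaction-function slope is 1/6, so a 24-unit rise in P_{RxPlus} moves P_{MedCo} by 1/6 × 24 = 4. MedCo's best response rises — the actions are strategic complements.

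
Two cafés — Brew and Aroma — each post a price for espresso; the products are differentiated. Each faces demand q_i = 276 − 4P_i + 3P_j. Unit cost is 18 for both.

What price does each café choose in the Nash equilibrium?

Brew's profit: π = (P_{Brew} − 18)(276 − 4P_{Brew} + 3P_{Aroma}).
∂π/∂P_{Brew} = 348 − 8P_{Brew} + 3P_{Aroma} = 0 ⇒ P_{Brew} = 43.5 + 0.375P_{Aroma}.
By symmetry P_{Aroma} = P_{Brew}; substituting into the reaction function, 0.625P_{Brew} = 43.5 and P_{Brew} = 69.6.

69.6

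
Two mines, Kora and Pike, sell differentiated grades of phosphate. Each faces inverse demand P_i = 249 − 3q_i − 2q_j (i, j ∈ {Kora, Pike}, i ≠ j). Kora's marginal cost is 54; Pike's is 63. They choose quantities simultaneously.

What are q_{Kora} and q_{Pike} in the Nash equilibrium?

24.9375, 22.6875

Mine Kora's profit: π = q_{Kora}(249 − 3q_{Kora} − 2q_{Pike}) − 54q_{Kora}.
∂π/∂q_{Kora} = 195 − 6q_{Kora} − 2q_{Pike} = 0 ⇒ q_{Kora} = 32.5 − (1/3)q_{Pike}.
Similarly q_{Pike} = 31 − (1/3)q_{Kora}.
Solving the two reaction functions simultaneously: (1 − (−1/3)(−1/3))q_{Kora} = 32.5 − (1/3)·31, so (8/9)q_{Kora} = 133/6 and q_{Kora} = 24.9375.
Then q_{Pike} = 31 − (1/3)·24.9375 = 22.6875.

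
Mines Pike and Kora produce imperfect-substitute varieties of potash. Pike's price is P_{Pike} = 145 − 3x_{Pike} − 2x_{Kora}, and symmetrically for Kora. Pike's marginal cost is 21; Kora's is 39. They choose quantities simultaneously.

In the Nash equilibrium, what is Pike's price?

Mine Pike's profit: π = x_{Pike}(145 − 3x_{Pike} − 2x_{Kora}) − 21x_{Pike}.
∂π/∂x_{Pike} = 124 − 6x_{Pike} − 2x_{Kora} = 0 ⇒ x_{Pike} = 62/3 − (1/3)x_{Kora}.
Similarly x_{Kora} = 53/3 − (1/3)x_{Pike}.
Substituting the second reaction function into the first: x_{Pike} = 62/3 − (1/3)(53/3 − (1/3)x_{Pike}), which gives (8/9)x_{Pike} = 133/9 ⇒ x_{Pike} = 16.625.
Then x_{Kora} = 53/3 − (1/3)·16.625 = 12.125.
P_{Pike} = 145 − 3·16.625 − 2·12.125 = 70.875.

70.875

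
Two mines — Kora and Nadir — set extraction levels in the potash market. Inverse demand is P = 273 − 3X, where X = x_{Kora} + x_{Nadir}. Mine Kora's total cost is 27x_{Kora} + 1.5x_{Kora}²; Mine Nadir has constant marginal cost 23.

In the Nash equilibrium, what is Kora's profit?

1171.28

Mine Kora's profit: π = x_{Kora}(273 − 3(x_{Kora} + x_{Nadir})) − 27x_{Kora} − 1.5x_{Kora}².
∂π/∂x_{Kora} = 246 − 9x_{Kora} − 3x_{Nadir} = 0, so x_{Kora} = 82/3 − (1/3)x_{Nadir}.
For Nadir: ∂π/∂x_{Nadir} = 250 − 6x_{Nadir} − 3x_{Kora} = 0 ⇒ x_{Nadir} = 125/3 − 0.5x_{Kora}.
Plugging x_{Nadir} into Kora's best response: x_{Kora} = 82/3 − (1/3)(125/3 − 0.5x_{Kora}) ⇒ (5/6)x_{Kora} = 121/9, so x_{Kora} = 242/15.
Then x_{Nadir} = 125/3 − 0.5·(242/15) = 33.6.
Price P = 273 − 3·(746/15) = 123.8.
Kora's profit: (123.8 − 27)·(242/15) − 1.5(242/15)² = 1171.28.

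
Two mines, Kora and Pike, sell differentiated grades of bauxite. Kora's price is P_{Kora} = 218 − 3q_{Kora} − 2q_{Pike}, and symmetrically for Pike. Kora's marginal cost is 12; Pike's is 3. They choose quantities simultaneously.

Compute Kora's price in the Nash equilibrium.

Mine Kora's profit: π = q_{Kora}(218 − 3q_{Kora} − 2q_{Pike}) − 12q_{Kora}.
∂π/∂q_{Kora} = 206 − 6q_{Kora} − 2q_{Pike} = 0 ⇒ q_{Kora} = 103/3 − (1/3)q_{Pike}.
Similarly q_{Pike} = 215/6 − (1/3)q_{Kora}.
Substituting the second reaction function into the first: q_{Kora} = 103/3 − (1/3)(215/6 − (1/3)q_{Kora}), which gives (8/9)q_{Kora} = 403/18 ⇒ q_{Kora} = 25.1875.
Then q_{Pike} = 215/6 − (1/3)·25.1875 = 27.4375.
P_{Kora} = 218 − 3·25.1875 − 2·27.4375 = 87.5625.

87.5625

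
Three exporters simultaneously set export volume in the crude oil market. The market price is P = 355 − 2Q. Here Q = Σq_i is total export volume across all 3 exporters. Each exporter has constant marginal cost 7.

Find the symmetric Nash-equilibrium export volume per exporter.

A representative exporter's profit is π_i = q_i(355 − 2Q) − 7q_i, with Q = q_i + Σ_{j≠i} q_j.
First-order condition: 348 − 4q_i − 2Σ_{j≠i} q_j = 0.
In a symmetric equilibrium every exporter chooses the same q, so Σ_{j≠i} q_j = 2q. The condition becomes 348 − 8q = 0, giving q = 348/8 = 43.5.

43.5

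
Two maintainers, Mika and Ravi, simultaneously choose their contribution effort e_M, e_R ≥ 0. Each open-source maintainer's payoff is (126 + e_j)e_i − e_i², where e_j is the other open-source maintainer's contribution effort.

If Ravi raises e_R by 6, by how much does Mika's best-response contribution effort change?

3

Mika's payoff is (126 + e_R)e_M − e_M².
∂π/∂e_M = 126 + e_R − 2e_M = 0, so e_M = 63 + 0.5e_R.
The reaction-function slope is 0.5, so a 6-unit rise in e_R moves e_M by 0.5 × 6 = 3. Mika's best response rises — the actions are strategic complements.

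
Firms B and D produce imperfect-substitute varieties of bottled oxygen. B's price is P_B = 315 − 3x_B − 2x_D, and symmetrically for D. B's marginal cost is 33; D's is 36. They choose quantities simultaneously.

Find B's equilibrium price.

Firm B's profit: π = x_B(315 − 3x_B − 2x_D) − 33x_B.
∂π/∂x_B = 282 − 6x_B − 2x_D = 0 ⇒ x_B = 47 − (1/3)x_D.
Similarly x_D = 46.5 − (1/3)x_B.
Solving the two reaction functions simultaneously: (1 − (−1/3)(−1/3))x_B = 47 − (1/3)·46.5, so (8/9)x_B = 31.5 and x_B = 35.4375.
Then x_D = 46.5 − (1/3)·35.4375 = 34.6875.
P_B = 315 − 3·35.4375 − 2·34.6875 = 139.3125.

139.3125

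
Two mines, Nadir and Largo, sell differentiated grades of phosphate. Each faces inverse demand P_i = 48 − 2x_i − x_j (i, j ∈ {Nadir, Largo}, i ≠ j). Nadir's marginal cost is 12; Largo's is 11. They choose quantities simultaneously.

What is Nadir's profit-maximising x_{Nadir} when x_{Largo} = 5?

7.75

Mine Nadir's profit: π = x_{Nadir}(48 − 2x_{Nadir} − x_{Largo}) − 12x_{Nadir}.
∂π/∂x_{Nadir} = 36 − 4x_{Nadir} − x_{Largo} = 0 ⇒ x_{Nadir} = 9 − 0.25x_{Largo}.
At x_{Largo} = 5: x_{Nadir} = 9 − 0.25·5 = 7.75.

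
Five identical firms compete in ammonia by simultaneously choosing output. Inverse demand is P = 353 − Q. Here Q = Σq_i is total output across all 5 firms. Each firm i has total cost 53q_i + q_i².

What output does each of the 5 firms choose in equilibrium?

37.5

A representative firm's profit is π_i = q_i(353 − Q) − 53q_i − q_i², with Q = q_i + Σ_{j≠i} q_j.
First-order condition: 300 − 4q_i − Σ_{j≠i} q_j = 0.
With identical firms, set every q_j = q: then 300 − 4q − 4q = 0, i.e. q = 300/8 = 37.5.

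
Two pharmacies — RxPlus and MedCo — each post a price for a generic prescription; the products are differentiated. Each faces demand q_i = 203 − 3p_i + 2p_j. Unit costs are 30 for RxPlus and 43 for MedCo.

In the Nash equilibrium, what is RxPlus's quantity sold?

RxPlus's profit: π = (p_{RxPlus} − 30)(203 − 3p_{RxPlus} + 2p_{MedCo}).
∂π/∂p_{RxPlus} = 293 − 6p_{RxPlus} + 2p_{MedCo} = 0 ⇒ p_{RxPlus} = 293/6 + (1/3)p_{MedCo}.
Similarly p_{MedCo} = 166/3 + (1/3)p_{RxPlus}.
Solving the two reaction functions simultaneously: (1 − (1/3)(1/3))p_{RxPlus} = 293/6 + (1/3)·(166/3), so (8/9)p_{RxPlus} = 1211/18 and p_{RxPlus} = 75.6875.
Then p_{MedCo} = 166/3 + (1/3)·75.6875 = 80.5625.
q_{RxPlus} = 203 − 3·75.6875 + 2·80.5625 = 137.0625.

137.0625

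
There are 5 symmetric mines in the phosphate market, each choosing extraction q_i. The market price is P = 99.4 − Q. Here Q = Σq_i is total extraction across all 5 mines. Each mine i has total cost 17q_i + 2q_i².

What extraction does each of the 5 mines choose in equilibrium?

A representative mine's profit is π_i = q_i(99.4 − Q) − 17q_i − 2q_i², with Q = q_i + Σ_{j≠i} q_j.
First-order condition: 82.4 − 6q_i − Σ_{j≠i} q_j = 0.
Imposing symmetry (q_j = q for all j) turns Σ_{j≠i} q_j into 4q, so 82.4 = 10q and q = 8.24.

8.24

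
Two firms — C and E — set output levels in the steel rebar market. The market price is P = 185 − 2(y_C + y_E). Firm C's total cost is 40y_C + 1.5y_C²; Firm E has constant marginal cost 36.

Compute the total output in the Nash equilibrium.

43.125

Firm C's profit: π = y_C(185 − 2(y_C + y_E)) − 40y_C − 1.5y_C².
∂π/∂y_C = 145 − 7y_C − 2y_E = 0, so y_C = 145/7 − (2/7)y_E.
For E: ∂π/∂y_E = 149 − 4y_E − 2y_C = 0 ⇒ y_E = 37.25 − 0.5y_C.
Solving the two reaction functions simultaneously: (1 − (−2/7)(−0.5))y_C = 145/7 − (2/7)·37.25, so (6/7)y_C = 141/14 and y_C = 11.75.
Then y_E = 37.25 − 0.5·11.75 = 31.375.
Total output: 11.75 + 31.375 = 43.125.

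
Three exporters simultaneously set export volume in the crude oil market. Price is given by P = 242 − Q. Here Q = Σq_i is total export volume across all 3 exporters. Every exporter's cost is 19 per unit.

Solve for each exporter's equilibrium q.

55.75

A representative exporter's profit is π_i = q_i(242 − Q) − 19q_i, with Q = q_i + Σ_{j≠i} q_j.
First-order condition: 223 − 2q_i − Σ_{j≠i} q_j = 0.
Imposing symmetry (q_j = q for all j) turns Σ_{j≠i} q_j into 2q, so 223 = 4q and q = 55.75.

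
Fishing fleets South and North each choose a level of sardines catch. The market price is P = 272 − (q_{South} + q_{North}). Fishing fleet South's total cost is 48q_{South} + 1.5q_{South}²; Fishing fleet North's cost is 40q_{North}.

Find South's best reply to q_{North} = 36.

Fishing fleet South's profit: π = q_{South}(272 − (q_{South} + q_{North})) − 48q_{South} − 1.5q_{South}².
∂π/∂q_{South} = 224 − 5q_{South} − q_{North} = 0, so q_{South} = 44.8 − 0.2q_{North}.
At q_{North} = 36: q_{South} = 44.8 − 0.2·36 = 37.6.

37.6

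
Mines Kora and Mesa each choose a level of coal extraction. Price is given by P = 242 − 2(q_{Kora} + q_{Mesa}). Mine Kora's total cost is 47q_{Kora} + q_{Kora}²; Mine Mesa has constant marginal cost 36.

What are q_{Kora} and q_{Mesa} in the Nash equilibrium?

Mine Kora's profit: π = q_{Kora}(242 − 2(q_{Kora} + q_{Mesa})) − 47q_{Kora} − q_{Kora}².
∂π/∂q_{Kora} = 195 − 6q_{Kora} − 2q_{Mesa} = 0, so q_{Kora} = 32.5 − (1/3)q_{Mesa}.
For Mesa: ∂π/∂q_{Mesa} = 206 − 4q_{Mesa} − 2q_{Kora} = 0 ⇒ q_{Mesa} = 51.5 − 0.5q_{Kora}.
Plugging q_{Mesa} into Kora's best response: q_{Kora} = 32.5 − (1/3)(51.5 − 0.5q_{Kora}) ⇒ (5/6)q_{Kora} = 46/3, so q_{Kora} = 18.4.
Then q_{Mesa} = 51.5 − 0.5·18.4 = 42.3.

18.4, 42.3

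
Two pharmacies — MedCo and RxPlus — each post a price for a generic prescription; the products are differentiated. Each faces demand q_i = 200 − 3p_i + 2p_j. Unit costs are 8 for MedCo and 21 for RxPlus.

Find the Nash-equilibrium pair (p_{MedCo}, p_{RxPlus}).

58.4375, 63.3125

MedCo's profit: π = (p_{MedCo} − 8)(200 − 3p_{MedCo} + 2p_{RxPlus}).
∂π/∂p_{MedCo} = 224 − 6p_{MedCo} + 2p_{RxPlus} = 0 ⇒ p_{MedCo} = 112/3 + (1/3)p_{RxPlus}.
Similarly p_{RxPlus} = 263/6 + (1/3)p_{MedCo}.
Solving the two reaction functions simultaneously: (1 − (1/3)(1/3))p_{MedCo} = 112/3 + (1/3)·(263/6), so (8/9)p_{MedCo} = 935/18 and p_{MedCo} = 58.4375.
Then p_{RxPlus} = 263/6 + (1/3)·58.4375 = 63.3125.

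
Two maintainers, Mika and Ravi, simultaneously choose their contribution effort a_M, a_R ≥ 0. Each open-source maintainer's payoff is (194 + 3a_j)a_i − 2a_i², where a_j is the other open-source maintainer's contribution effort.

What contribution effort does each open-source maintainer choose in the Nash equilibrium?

Mika's payoff is (194 + 3a_R)a_M − 2a_M².
∂π/∂a_M = 194 + 3a_R − 4a_M = 0, so a_M = 48.5 + 0.75a_R.
Setting a_M = a_R in the reaction function: a_M = 48.5 + 0.75a_M, so a_M = 48.5 / 0.25 = 194.

194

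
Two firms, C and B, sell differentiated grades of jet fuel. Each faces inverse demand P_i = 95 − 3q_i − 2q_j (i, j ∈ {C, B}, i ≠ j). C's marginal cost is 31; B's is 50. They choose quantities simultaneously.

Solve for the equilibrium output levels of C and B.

9.1875, 4.4375

Firm C's profit: π = q_C(95 − 3q_C − 2q_B) − 31q_C.
∂π/∂q_C = 64 − 6q_C − 2q_B = 0 ⇒ q_C = 32/3 − (1/3)q_B.
Similarly q_B = 7.5 − (1/3)q_C.
Solving the two reaction functions simultaneously: (1 − (−1/3)(−1/3))q_C = 32/3 − (1/3)·7.5, so (8/9)q_C = 49/6 and q_C = 9.1875.
Then q_B = 7.5 − (1/3)·9.1875 = 4.4375.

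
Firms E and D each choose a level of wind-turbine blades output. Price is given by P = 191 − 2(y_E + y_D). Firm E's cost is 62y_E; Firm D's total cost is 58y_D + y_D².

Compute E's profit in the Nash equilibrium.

1290.32

Firm E's profit: π = y_E(191 − 2(y_E + y_D)) − 62y_E.
∂π/∂y_E = 129 − 4y_E − 2y_D = 0, so y_E = 32.25 − 0.5y_D.
For D: ∂π/∂y_D = 133 − 6y_D − 2y_E = 0 ⇒ y_D = 133/6 − (1/3)y_E.
Solving the two reaction functions simultaneously: (1 − (−0.5)(−1/3))y_E = 32.25 − 0.5·(133/6), so (5/6)y_E = 127/6 and y_E = 25.4.
Then y_D = 133/6 − (1/3)·25.4 = 13.7.
Price P = 191 − 2·39.1 = 112.8.
E's profit: (112.8 − 62)·25.4 = 1290.32.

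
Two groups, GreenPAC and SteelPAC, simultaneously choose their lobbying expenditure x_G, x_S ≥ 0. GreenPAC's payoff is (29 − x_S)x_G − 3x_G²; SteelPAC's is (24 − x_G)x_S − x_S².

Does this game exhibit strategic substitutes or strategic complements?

strategic substitutes

Expanding GreenPAC's payoff: 29x_G − x_Sx_G − 3x_G².
∂π/∂x_G = 29 − x_S − 6x_G = 0, so x_G = 29/6 − (1/6)x_S.
The best-response slope dx_G/dx_S = −1/6 < 0: the reaction function is downward-sloping, so the choices are strategic substitutes.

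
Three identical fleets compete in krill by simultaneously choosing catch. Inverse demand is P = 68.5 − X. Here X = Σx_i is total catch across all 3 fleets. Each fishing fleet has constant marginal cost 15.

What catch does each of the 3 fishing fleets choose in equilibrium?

A representative fishing fleet's profit is π_i = x_i(68.5 − X) − 15x_i, with X = x_i + Σ_{j≠i} x_j.
First-order condition: 53.5 − 2x_i − Σ_{j≠i} x_j = 0.
Imposing symmetry (x_j = x for all j) turns Σ_{j≠i} x_j into 2x, so 53.5 = 4x and x = 13.375.

13.375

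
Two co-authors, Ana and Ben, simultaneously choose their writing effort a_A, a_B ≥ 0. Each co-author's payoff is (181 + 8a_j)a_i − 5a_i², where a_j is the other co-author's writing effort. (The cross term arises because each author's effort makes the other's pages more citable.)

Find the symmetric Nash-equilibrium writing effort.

90.5

Ana's payoff is (181 + 8a_B)a_A − 5a_A².
∂π/∂a_A = 181 + 8a_B − 10a_A = 0, so a_A = 18.1 + 0.8a_B.
Setting a_A = a_B in the reaction function: a_A = 18.1 + 0.8a_A, so a_A = 18.1 / 0.2 = 90.5.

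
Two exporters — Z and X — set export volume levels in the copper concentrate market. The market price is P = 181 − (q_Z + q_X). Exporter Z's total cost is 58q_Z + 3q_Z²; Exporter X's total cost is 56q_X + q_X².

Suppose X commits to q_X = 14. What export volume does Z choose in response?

Exporter Z's profit: π = q_Z(181 − (q_Z + q_X)) − 58q_Z − 3q_Z².
∂π/∂q_Z = 123 − 8q_Z − q_X = 0, so q_Z = 15.375 − 0.125q_X.
At q_X = 14: q_Z = 15.375 − 0.125·14 = 13.625.

13.625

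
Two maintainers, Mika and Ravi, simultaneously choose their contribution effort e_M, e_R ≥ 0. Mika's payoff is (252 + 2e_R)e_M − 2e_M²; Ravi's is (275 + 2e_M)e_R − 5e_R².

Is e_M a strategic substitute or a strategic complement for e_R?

Expanding Mika's payoff: 252e_M + 2e_Re_M − 2e_M².
∂π/∂e_M = 252 + 2e_R − 4e_M = 0, so e_M = 63 + 0.5e_R.
The best-response slope de_M/de_R = 0.5 > 0: the reaction function is upward-sloping, so the choices are strategic complements.

strategic complements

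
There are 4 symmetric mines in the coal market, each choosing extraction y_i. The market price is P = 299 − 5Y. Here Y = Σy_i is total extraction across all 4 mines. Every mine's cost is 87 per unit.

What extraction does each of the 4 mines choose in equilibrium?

A representative mine's profit is π_i = y_i(299 − 5Y) − 87y_i, with Y = y_i + Σ_{j≠i} y_j.
First-order condition: 212 − 10y_i − 5Σ_{j≠i} y_j = 0.
With identical mines, set every y_j = y: then 212 − 10y − 15y = 0, i.e. y = 212/25 = 8.48.

8.48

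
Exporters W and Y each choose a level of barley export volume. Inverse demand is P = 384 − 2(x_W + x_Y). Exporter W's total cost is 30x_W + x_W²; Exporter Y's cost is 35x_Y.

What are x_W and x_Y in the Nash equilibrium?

35.9, 69.3

Exporter W's profit: π = x_W(384 − 2(x_W + x_Y)) − 30x_W − x_W².
∂π/∂x_W = 354 − 6x_W − 2x_Y = 0, so x_W = 59 − (1/3)x_Y.
For Y: ∂π/∂x_Y = 349 − 4x_Y − 2x_W = 0 ⇒ x_Y = 87.25 − 0.5x_W.
Solving the two reaction functions simultaneously: (1 − (−1/3)(−0.5))x_W = 59 − (1/3)·87.25, so (5/6)x_W = 359/12 and x_W = 35.9.
Then x_Y = 87.25 − 0.5·35.9 = 69.3.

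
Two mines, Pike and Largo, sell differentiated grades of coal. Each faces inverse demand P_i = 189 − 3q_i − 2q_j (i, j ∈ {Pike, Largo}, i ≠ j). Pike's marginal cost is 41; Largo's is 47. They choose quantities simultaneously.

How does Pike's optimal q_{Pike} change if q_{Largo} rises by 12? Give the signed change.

Mine Pike's profit: π = q_{Pike}(189 − 3q_{Pike} − 2q_{Largo}) − 41q_{Pike}.
∂π/∂q_{Pike} = 148 − 6q_{Pike} − 2q_{Largo} = 0 ⇒ q_{Pike} = 74/3 − (1/3)q_{Largo}.
The reaction-function slope is −1/3, so a 12-unit rise in q_{Largo} moves q_{Pike} by −1/3 × 12 = −4. Pike's best response falls — the actions are strategic substitutes.

-4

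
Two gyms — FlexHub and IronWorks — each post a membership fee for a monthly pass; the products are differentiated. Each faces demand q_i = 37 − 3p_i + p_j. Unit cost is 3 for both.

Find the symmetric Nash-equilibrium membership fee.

FlexHub's profit: π = (p_{FlexHub} − 3)(37 − 3p_{FlexHub} + p_{IronWorks}).
∂π/∂p_{FlexHub} = 46 − 6p_{FlexHub} + p_{IronWorks} = 0 ⇒ p_{FlexHub} = 23/3 + (1/6)p_{IronWorks}.
The game is symmetric, so in equilibrium p_{IronWorks} = p_{FlexHub}: the reaction function gives (5/6)p_{FlexHub} = 23/3, hence p_{FlexHub} = 9.2.

9.2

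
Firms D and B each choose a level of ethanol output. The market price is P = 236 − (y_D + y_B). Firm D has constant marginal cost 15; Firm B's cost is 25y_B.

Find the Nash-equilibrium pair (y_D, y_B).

77, 67

Firm D's profit: π = y_D(236 − (y_D + y_B)) − 15y_D.
∂π/∂y_D = 221 − 2y_D − y_B = 0, so y_D = 110.5 − 0.5y_B.
By the same steps for B: y_B = 105.5 − 0.5y_D.
Solving the two reaction functions simultaneously: (1 − (−0.5)(−0.5))y_D = 110.5 − 0.5·105.5, so 0.75y_D = 57.75 and y_D = 77.
Then y_B = 105.5 − 0.5·77 = 67.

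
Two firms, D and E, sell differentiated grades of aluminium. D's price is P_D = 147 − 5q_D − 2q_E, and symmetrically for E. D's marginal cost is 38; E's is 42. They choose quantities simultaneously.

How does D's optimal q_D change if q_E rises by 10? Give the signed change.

Firm D's profit: π = q_D(147 − 5q_D − 2q_E) − 38q_D.
∂π/∂q_D = 109 − 10q_D − 2q_E = 0 ⇒ q_D = 10.9 − 0.2q_E.
The reaction-function slope is −0.2, so a 10-unit rise in q_E moves q_D by −0.2 × 10 = −2. D's best response falls — the actions are strategic substitutes.

-2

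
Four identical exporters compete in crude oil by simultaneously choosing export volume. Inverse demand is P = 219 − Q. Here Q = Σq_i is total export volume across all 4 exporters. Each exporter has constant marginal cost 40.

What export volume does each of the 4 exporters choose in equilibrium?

A representative exporter's profit is π_i = q_i(219 − Q) − 40q_i, with Q = q_i + Σ_{j≠i} q_j.
First-order condition: 179 − 2q_i − Σ_{j≠i} q_j = 0.
Imposing symmetry (q_j = q for all j) turns Σ_{j≠i} q_j into 3q, so 179 = 5q and q = 35.8.

35.8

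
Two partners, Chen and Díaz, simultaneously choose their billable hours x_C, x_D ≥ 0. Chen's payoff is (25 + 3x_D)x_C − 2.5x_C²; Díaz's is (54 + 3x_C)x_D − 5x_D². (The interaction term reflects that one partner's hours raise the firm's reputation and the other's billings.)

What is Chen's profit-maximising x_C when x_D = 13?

12.8

Expanding Chen's payoff: 25x_C + 3x_Dx_C − 2.5x_C².
∂π/∂x_C = 25 + 3x_D − 5x_C = 0, so x_C = 5 + 0.6x_D.
At x_D = 13: x_C = 5 + 0.6·13 = 12.8.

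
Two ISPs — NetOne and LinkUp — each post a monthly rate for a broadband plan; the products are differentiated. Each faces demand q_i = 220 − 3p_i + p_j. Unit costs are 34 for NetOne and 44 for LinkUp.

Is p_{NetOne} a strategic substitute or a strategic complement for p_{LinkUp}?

NetOne's profit: π = (p_{NetOne} − 34)(220 − 3p_{NetOne} + p_{LinkUp}).
∂π/∂p_{NetOne} = 322 − 6p_{NetOne} + p_{LinkUp} = 0 ⇒ p_{NetOne} = 161/3 + (1/6)p_{LinkUp}.
The best-response slope dp_{NetOne}/dp_{LinkUp} = 1/6 > 0: the reaction function is upward-sloping, so the choices are strategic complements.

strategic complements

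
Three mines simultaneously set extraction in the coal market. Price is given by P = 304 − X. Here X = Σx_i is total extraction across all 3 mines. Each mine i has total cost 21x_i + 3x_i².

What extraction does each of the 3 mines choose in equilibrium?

A representative mine's profit is π_i = x_i(304 − X) − 21x_i − 3x_i², with X = x_i + Σ_{j≠i} x_j.
First-order condition: 283 − 8x_i − Σ_{j≠i} x_j = 0.
In a symmetric equilibrium every mine chooses the same x, so Σ_{j≠i} x_j = 2x. The condition becomes 283 − 10x = 0, giving x = 283/10 = 28.3.

28.3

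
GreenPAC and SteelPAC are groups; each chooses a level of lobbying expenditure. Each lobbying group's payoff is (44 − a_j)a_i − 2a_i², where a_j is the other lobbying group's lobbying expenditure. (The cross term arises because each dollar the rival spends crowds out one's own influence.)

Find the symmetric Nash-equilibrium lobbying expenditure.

GreenPAC's payoff is (44 − a_S)a_G − 2a_G².
∂π/∂a_G = 44 − a_S − 4a_G = 0, so a_G = 11 − 0.25a_S.
The game is symmetric, so in equilibrium a_S = a_G: the reaction function gives 1.25a_G = 11, hence a_G = 8.8.

8.8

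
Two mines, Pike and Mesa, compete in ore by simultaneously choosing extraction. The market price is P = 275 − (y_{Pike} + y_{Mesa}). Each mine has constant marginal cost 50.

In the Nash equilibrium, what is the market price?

Mine Pike's profit: π = y_{Pike}(275 − (y_{Pike} + y_{Mesa})) − 50y_{Pike}.
∂π/∂y_{Pike} = 225 − 2y_{Pike} − y_{Mesa} = 0, so y_{Pike} = 112.5 − 0.5y_{Mesa}.
The game is symmetric, so in equilibrium y_{Mesa} = y_{Pike}: the reaction function gives 1.5y_{Pike} = 112.5, hence y_{Pike} = 75.
Equilibrium price: P = 275 − 150 = 125.

125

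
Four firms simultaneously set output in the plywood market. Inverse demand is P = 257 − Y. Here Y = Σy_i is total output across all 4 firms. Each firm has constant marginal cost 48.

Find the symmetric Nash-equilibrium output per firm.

A representative firm's profit is π_i = y_i(257 − Y) − 48y_i, with Y = y_i + Σ_{j≠i} y_j.
First-order condition: 209 − 2y_i − Σ_{j≠i} y_j = 0.
In a symmetric equilibrium every firm chooses the same y, so Σ_{j≠i} y_j = 3y. The condition becomes 209 − 5y = 0, giving y = 209/5 = 41.8.

41.8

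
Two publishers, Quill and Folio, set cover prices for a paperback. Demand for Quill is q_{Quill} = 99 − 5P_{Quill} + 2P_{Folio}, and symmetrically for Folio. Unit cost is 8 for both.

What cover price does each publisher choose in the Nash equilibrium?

17.375

Quill's profit: π = (P_{Quill} − 8)(99 − 5P_{Quill} + 2P_{Folio}).
∂π/∂P_{Quill} = 139 − 10P_{Quill} + 2P_{Folio} = 0 ⇒ P_{Quill} = 13.9 + 0.2P_{Folio}.
By symmetry P_{Folio} = P_{Quill}; substituting into the reaction function, 0.8P_{Quill} = 13.9 and P_{Quill} = 17.375.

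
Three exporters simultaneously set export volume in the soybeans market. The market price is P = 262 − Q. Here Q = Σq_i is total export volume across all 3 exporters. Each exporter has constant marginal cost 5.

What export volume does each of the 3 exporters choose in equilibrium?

64.25

A representative exporter's profit is π_i = q_i(262 − Q) − 5q_i, with Q = q_i + Σ_{j≠i} q_j.
First-order condition: 257 − 2q_i − Σ_{j≠i} q_j = 0.
With identical exporters, set every q_j = q: then 257 − 2q − 2q = 0, i.e. q = 257/4 = 64.25.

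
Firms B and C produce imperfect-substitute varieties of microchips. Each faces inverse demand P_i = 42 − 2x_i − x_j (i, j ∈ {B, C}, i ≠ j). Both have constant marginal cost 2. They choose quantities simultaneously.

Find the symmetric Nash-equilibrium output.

8

Firm B's profit: π = x_B(42 − 2x_B − x_C) − 2x_B.
∂π/∂x_B = 40 − 4x_B − x_C = 0 ⇒ x_B = 10 − 0.25x_C.
Setting x_B = x_C in the reaction function: x_B = 10 − 0.25x_B, so x_B = 10 / 1.25 = 8.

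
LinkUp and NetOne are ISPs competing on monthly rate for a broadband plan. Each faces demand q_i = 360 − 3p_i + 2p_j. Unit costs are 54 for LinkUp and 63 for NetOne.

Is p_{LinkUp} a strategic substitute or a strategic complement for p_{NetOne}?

strategic complements

LinkUp's profit: π = (p_{LinkUp} − 54)(360 − 3p_{LinkUp} + 2p_{NetOne}).
∂π/∂p_{LinkUp} = 522 − 6p_{LinkUp} + 2p_{NetOne} = 0 ⇒ p_{LinkUp} = 87 + (1/3)p_{NetOne}.
The best-response slope dp_{LinkUp}/dp_{NetOne} = 1/3 > 0: the reaction function is upward-sloping, so the choices are strategic complements.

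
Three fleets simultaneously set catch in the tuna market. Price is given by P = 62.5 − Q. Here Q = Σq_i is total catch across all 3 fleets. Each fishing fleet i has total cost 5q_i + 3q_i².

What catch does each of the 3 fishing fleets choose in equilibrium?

5.75

A representative fishing fleet's profit is π_i = q_i(62.5 − Q) − 5q_i − 3q_i², with Q = q_i + Σ_{j≠i} q_j.
First-order condition: 57.5 − 8q_i − Σ_{j≠i} q_j = 0.
Imposing symmetry (q_j = q for all j) turns Σ_{j≠i} q_j into 2q, so 57.5 = 10q and q = 5.75.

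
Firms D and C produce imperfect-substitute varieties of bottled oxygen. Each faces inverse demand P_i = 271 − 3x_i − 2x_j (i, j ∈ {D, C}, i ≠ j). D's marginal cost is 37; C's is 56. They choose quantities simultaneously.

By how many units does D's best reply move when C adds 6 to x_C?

Firm D's profit: π = x_D(271 − 3x_D − 2x_C) − 37x_D.
∂π/∂x_D = 234 − 6x_D − 2x_C = 0 ⇒ x_D = 39 − (1/3)x_C.
The reaction-function slope is −1/3, so a 6-unit rise in x_C moves x_D by −1/3 × 6 = −2. D's best response falls — the actions are strategic substitutes.

-2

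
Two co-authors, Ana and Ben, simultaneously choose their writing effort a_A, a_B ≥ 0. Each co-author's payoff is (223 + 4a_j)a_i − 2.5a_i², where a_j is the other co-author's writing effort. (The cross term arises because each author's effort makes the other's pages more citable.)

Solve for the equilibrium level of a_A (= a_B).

223

Ana's payoff is (223 + 4a_B)a_A − 2.5a_A².
∂π/∂a_A = 223 + 4a_B − 5a_A = 0, so a_A = 44.6 + 0.8a_B.
The game is symmetric, so in equilibrium a_B = a_A: the reaction function gives 0.2a_A = 44.6, hence a_A = 223.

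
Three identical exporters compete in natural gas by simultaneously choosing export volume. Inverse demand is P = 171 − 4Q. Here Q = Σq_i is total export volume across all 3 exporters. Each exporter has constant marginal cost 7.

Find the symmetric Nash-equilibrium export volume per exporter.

10.25

A representative exporter's profit is π_i = q_i(171 − 4Q) − 7q_i, with Q = q_i + Σ_{j≠i} q_j.
First-order condition: 164 − 8q_i − 4Σ_{j≠i} q_j = 0.
Imposing symmetry (q_j = q for all j) turns Σ_{j≠i} q_j into 2q, so 164 = 16q and q = 10.25.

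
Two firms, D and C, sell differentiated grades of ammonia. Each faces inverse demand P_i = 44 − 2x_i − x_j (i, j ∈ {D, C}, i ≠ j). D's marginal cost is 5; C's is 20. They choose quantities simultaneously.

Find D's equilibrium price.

22.6

Firm D's profit: π = x_D(44 − 2x_D − x_C) − 5x_D.
∂π/∂x_D = 39 − 4x_D − x_C = 0 ⇒ x_D = 9.75 − 0.25x_C.
Similarly x_C = 6 − 0.25x_D.
Solving the two reaction functions simultaneously: (1 − (−0.25)(−0.25))x_D = 9.75 − 0.25·6, so 0.9375x_D = 8.25 and x_D = 8.8.
Then x_C = 6 − 0.25·8.8 = 3.8.
P_D = 44 − 2·8.8 − 3.8 = 22.6.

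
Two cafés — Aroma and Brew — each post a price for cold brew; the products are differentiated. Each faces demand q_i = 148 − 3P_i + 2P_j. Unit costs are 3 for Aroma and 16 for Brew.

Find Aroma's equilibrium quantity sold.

116.0625

Aroma's profit: π = (P_{Aroma} − 3)(148 − 3P_{Aroma} + 2P_{Brew}).
∂π/∂P_{Aroma} = 157 − 6P_{Aroma} + 2P_{Brew} = 0 ⇒ P_{Aroma} = 157/6 + (1/3)P_{Brew}.
Similarly P_{Brew} = 98/3 + (1/3)P_{Aroma}.
Solving the two reaction functions simultaneously: (1 − (1/3)(1/3))P_{Aroma} = 157/6 + (1/3)·(98/3), so (8/9)P_{Aroma} = 667/18 and P_{Aroma} = 41.6875.
Then P_{Brew} = 98/3 + (1/3)·41.6875 = 46.5625.
q_{Aroma} = 148 − 3·41.6875 + 2·46.5625 = 116.0625.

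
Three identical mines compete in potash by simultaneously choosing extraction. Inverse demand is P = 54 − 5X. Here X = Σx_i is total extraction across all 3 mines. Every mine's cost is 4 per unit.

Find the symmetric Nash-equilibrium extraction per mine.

A representative mine's profit is π_i = x_i(54 − 5X) − 4x_i, with X = x_i + Σ_{j≠i} x_j.
First-order condition: 50 − 10x_i − 5Σ_{j≠i} x_j = 0.
In a symmetric equilibrium every mine chooses the same x, so Σ_{j≠i} x_j = 2x. The condition becomes 50 − 20x = 0, giving x = 50/20 = 2.5.

2.5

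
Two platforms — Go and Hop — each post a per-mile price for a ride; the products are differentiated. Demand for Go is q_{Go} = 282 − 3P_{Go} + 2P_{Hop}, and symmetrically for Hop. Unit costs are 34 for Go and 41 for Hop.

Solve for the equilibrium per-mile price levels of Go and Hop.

97.3125, 99.9375

Go's profit: π = (P_{Go} − 34)(282 − 3P_{Go} + 2P_{Hop}).
∂π/∂P_{Go} = 384 − 6P_{Go} + 2P_{Hop} = 0 ⇒ P_{Go} = 64 + (1/3)P_{Hop}.
Similarly P_{Hop} = 67.5 + (1/3)P_{Go}.
Substituting the second reaction function into the first: P_{Go} = 64 + (1/3)(67.5 + (1/3)P_{Go}), which gives (8/9)P_{Go} = 86.5 ⇒ P_{Go} = 97.3125.
Then P_{Hop} = 67.5 + (1/3)·97.3125 = 99.9375.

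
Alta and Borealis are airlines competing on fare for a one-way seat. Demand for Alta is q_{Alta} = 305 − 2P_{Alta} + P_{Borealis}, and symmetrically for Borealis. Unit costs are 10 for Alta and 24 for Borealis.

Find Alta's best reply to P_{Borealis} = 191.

Alta's profit: π = (P_{Alta} − 10)(305 − 2P_{Alta} + P_{Borealis}).
∂π/∂P_{Alta} = 325 − 4P_{Alta} + P_{Borealis} = 0 ⇒ P_{Alta} = 81.25 + 0.25P_{Borealis}.
At P_{Borealis} = 191: P_{Alta} = 81.25 + 0.25·191 = 129.

129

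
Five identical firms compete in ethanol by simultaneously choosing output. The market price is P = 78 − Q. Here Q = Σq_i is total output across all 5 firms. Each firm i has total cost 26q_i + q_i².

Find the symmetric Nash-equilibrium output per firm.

A representative firm's profit is π_i = q_i(78 − Q) − 26q_i − q_i², with Q = q_i + Σ_{j≠i} q_j.
First-order condition: 52 − 4q_i − Σ_{j≠i} q_j = 0.
In a symmetric equilibrium every firm chooses the same q, so Σ_{j≠i} q_j = 4q. The condition becomes 52 − 8q = 0, giving q = 52/8 = 6.5.

6.5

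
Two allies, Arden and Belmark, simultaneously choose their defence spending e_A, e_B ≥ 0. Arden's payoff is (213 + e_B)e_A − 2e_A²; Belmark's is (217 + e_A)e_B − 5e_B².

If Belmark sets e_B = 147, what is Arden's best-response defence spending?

90

Expanding Arden's payoff: 213e_A + e_Be_A − 2e_A².
∂π/∂e_A = 213 + e_B − 4e_A = 0, so e_A = 53.25 + 0.25e_B.
At e_B = 147: e_A = 53.25 + 0.25·147 = 90.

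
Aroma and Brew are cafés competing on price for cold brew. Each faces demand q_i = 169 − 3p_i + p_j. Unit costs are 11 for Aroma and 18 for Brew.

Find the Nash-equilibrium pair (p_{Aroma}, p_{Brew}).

Aroma's profit: π = (p_{Aroma} − 11)(169 − 3p_{Aroma} + p_{Brew}).
∂π/∂p_{Aroma} = 202 − 6p_{Aroma} + p_{Brew} = 0 ⇒ p_{Aroma} = 101/3 + (1/6)p_{Brew}.
Similarly p_{Brew} = 223/6 + (1/6)p_{Aroma}.
Plugging p_{Brew} into Aroma's best response: p_{Aroma} = 101/3 + (1/6)(223/6 + (1/6)p_{Aroma}) ⇒ (35/36)p_{Aroma} = 1435/36, so p_{Aroma} = 41.
Then p_{Brew} = 223/6 + (1/6)·41 = 44.

41, 44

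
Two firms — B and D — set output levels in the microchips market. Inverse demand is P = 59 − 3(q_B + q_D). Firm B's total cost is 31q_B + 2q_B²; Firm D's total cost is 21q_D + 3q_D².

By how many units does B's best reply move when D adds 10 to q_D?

-3

Firm B's profit: π = q_B(59 − 3(q_B + q_D)) − 31q_B − 2q_B².
∂π/∂q_B = 28 − 10q_B − 3q_D = 0, so q_B = 2.8 − 0.3q_D.
The reaction-function slope is −0.3, so a 10-unit rise in q_D moves q_B by −0.3 × 10 = −3. B's best response falls — the actions are strategic substitutes.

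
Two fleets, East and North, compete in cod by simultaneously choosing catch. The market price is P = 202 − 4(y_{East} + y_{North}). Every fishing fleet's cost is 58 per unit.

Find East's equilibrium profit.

576

Fishing fleet East's profit: π = y_{East}(202 − 4(y_{East} + y_{North})) − 58y_{East}.
∂π/∂y_{East} = 144 − 8y_{East} − 4y_{North} = 0, so y_{East} = 18 − 0.5y_{North}.
By symmetry y_{North} = y_{East}; substituting into the reaction function, 1.5y_{East} = 18 and y_{East} = 12.
Price P = 202 − 4·24 = 106.
East's profit: (106 − 58)·12 = 576.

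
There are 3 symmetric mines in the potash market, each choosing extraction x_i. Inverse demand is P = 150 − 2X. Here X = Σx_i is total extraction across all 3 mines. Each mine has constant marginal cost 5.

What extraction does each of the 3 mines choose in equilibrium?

A representative mine's profit is π_i = x_i(150 − 2X) − 5x_i, with X = x_i + Σ_{j≠i} x_j.
First-order condition: 145 − 4x_i − 2Σ_{j≠i} x_j = 0.
With identical mines, set every x_j = x: then 145 − 4x − 4x = 0, i.e. x = 145/8 = 18.125.

18.125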